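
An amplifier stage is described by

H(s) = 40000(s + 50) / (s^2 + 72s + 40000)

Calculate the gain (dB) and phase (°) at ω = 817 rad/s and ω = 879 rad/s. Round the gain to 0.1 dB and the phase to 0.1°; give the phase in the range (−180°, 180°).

ω = 817: 34.3 dB, -88.1°; ω = 879: 33.6 dB, -88.3°

At s = jω = j817:
zero (s+50): 50 + j817 → |·| = √(50²+817²) = √669989 ≈ 818.53, ∠ = arctan(817/50) ≈ 86.50°
quadratic: (j817)² + 72·j817 + 40000 = -627489 + j58824 → |·| ≈ 6.3024e+05, ∠ ≈ 174.64°
|H| = 40000 · 818.53 / 6.3024e+05 ≈ 51.95
Gain = 20 log₁₀(51.95) ≈ 34.31 dB
∠H = 86.50° − 174.64° = -88.14°

At s = jω = j879:
zero (s+50): 50 + j879 → |·| = √(50²+879²) = √775141 ≈ 880.42, ∠ = arctan(879/50) ≈ 86.74°
quadratic: (j879)² + 72·j879 + 40000 = -732641 + j63288 → |·| ≈ 7.3537e+05, ∠ ≈ 175.06°
|H| = 40000 · 880.42 / 7.3537e+05 ≈ 47.89
Gain = 20 log₁₀(47.89) ≈ 33.60 dB
∠H = 86.74° − 175.06° = -88.32°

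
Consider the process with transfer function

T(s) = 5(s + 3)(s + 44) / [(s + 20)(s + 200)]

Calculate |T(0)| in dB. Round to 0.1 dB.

T(0) = 5·3·44 / (20·200) = 0.165
20 log₁₀(0.165) ≈ -15.65 dB

-15.7 dB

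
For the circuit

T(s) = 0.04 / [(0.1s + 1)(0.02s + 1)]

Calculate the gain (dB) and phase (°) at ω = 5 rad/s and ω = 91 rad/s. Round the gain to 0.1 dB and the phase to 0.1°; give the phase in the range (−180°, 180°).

At ω = 5 rad/s:
pole (1 + j5·0.1) = 1 + j0.5 → |·| ≈ 1.118, ∠ ≈ 26.57°
pole (1 + j5·0.02) = 1 + j0.1 → |·| ≈ 1.005, ∠ ≈ 5.71°
|T| = 0.04 · 1 / (1.118 · 1.005) ≈ 0.0356
Gain = 20 log₁₀(0.0356) ≈ -28.97 dB
∠T = (0°) − (26.57° + 5.71°) = -32.28°

At ω = 91 rad/s:
pole (1 + j91·0.1) = 1 + j9.1 → |·| ≈ 9.1548, ∠ ≈ 83.73°
pole (1 + j91·0.02) = 1 + j1.82 → |·| ≈ 2.0766, ∠ ≈ 61.21°
|T| = 0.04 · 1 / (9.1548 · 2.0766) ≈ 0.0021041
Gain = 20 log₁₀(0.0021041) ≈ -53.54 dB
∠T = (0°) − (83.73° + 61.21°) = -144.94°

ω = 5: -29.0 dB, -32.3°; ω = 91: -53.5 dB, -144.9°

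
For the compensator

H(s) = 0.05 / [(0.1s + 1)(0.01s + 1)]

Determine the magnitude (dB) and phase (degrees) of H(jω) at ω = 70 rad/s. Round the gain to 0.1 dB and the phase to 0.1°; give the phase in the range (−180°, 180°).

-44.7 dB, -116.9°

At ω = 70 rad/s:
pole (1 + j70·0.1) = 1 + j7 → |·| ≈ 7.0711, ∠ ≈ 81.87°
pole (1 + j70·0.01) = 1 + j0.7 → |·| ≈ 1.2207, ∠ ≈ 34.99°
|H| = 0.05 · 1 / (7.0711 · 1.2207) ≈ 0.0057926
Gain = 20 log₁₀(0.0057926) ≈ -44.74 dB
∠H = (0°) − (81.87° + 34.99°) = -116.86°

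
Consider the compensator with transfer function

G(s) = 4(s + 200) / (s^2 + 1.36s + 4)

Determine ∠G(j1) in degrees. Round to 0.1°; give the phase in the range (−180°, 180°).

At s = jω = j1:
zero (s+200): 200 + j1 → |·| = √(200²+1²) = √40001 ≈ 200, ∠ = arctan(1/200) ≈ 0.29°
quadratic: (j1)² + 1.36·j1 + 4 = 3 + j1.36 → |·| ≈ 3.2939, ∠ ≈ 24.39°
∠G = 0.29° − 24.39° = -24.10°

-24.1°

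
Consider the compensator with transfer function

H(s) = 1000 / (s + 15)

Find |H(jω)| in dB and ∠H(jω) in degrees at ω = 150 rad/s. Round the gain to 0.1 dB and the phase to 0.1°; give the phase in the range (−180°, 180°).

Substitute s = j150:
Numerator: 1000 = 1000 + j0
Denominator: (j150) + 15 = 15 + j150
|N| = √(1000² + 0²) ≈ 1000, ∠N ≈ 0.00°
|D| = √(15² + 150²) ≈ 150.75, ∠D ≈ 84.29°
|H| = 1000 / 150.75 ≈ 6.6335
Gain = 20 log₁₀(6.6335) ≈ 16.43 dB
∠H = 0.00° − 84.29° = -84.29°

16.4 dB, -84.3°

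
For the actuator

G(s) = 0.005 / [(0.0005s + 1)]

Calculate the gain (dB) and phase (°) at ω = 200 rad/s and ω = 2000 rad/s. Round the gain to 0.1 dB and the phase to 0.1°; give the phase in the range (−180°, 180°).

At ω = 200 rad/s:
pole (1 + j200·0.0005) = 1 + j0.1 → |·| ≈ 1.005, ∠ ≈ 5.71°
|G| = 0.005 · 1 / (1.005) ≈ 0.0049751
Gain = 20 log₁₀(0.0049751) ≈ -46.06 dB
∠G = (0°) − (5.71°) = -5.71°

At ω = 2000 rad/s:
pole (1 + j2000·0.0005) = 1 + j1 → |·| ≈ 1.4142, ∠ ≈ 45.00°
|G| = 0.005 · 1 / (1.4142) ≈ 0.0035356
Gain = 20 log₁₀(0.0035356) ≈ -49.03 dB
∠G = (0°) − (45.00°) = -45.00°

ω = 200: -46.1 dB, -5.7°; ω = 2000: -49.0 dB, -45.0°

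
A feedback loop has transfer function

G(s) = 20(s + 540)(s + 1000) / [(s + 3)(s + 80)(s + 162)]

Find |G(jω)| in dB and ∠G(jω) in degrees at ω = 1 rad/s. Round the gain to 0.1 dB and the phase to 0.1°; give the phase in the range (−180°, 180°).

At s = jω = j1:
zero (s+540): 540 + j1 → |·| = √(540²+1²) = √291601 ≈ 540, ∠ = arctan(1/540) ≈ 0.11°
zero (s+1000): 1000 + j1 → |·| = √(1000²+1²) = √1000001 ≈ 1000, ∠ = arctan(1/1000) ≈ 0.06°
pole (s+3): 3 + j1 → |·| = √(3²+1²) = √10 ≈ 3.1623, ∠ = arctan(1/3) ≈ 18.43°
pole (s+80): 80 + j1 → |·| = √(80²+1²) = √6401 ≈ 80.006, ∠ = arctan(1/80) ≈ 0.72°
pole (s+162): 162 + j1 → |·| = √(162²+1²) = √26245 ≈ 162, ∠ = arctan(1/162) ≈ 0.35°
|G| = 20 · 5.4e+05 / 40986 ≈ 263.5
Gain = 20 log₁₀(263.5) ≈ 48.42 dB
∠G = 0.17° − 19.50° = -19.33°

48.4 dB, -19.3°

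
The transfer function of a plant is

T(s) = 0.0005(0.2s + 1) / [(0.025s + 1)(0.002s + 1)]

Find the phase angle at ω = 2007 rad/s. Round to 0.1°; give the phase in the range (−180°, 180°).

At ω = 2007 rad/s:
zero (1 + j2007·0.2) = 1 + j401.4 → |·| ≈ 401.4, ∠ ≈ 89.86°
pole (1 + j2007·0.025) = 1 + j50.175 → |·| ≈ 50.185, ∠ ≈ 88.86°
pole (1 + j2007·0.002) = 1 + j4.014 → |·| ≈ 4.1367, ∠ ≈ 76.01°
∠T = (89.86°) − (88.86° + 76.01°) = -75.01°

-75.0°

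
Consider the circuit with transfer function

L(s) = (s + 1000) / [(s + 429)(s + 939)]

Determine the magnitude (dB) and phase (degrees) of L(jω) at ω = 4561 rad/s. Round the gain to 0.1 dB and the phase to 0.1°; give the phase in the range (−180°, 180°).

At s = jω = j4561:
zero (s+1000): 1000 + j4561 → |·| = √(1000²+4561²) = √21802721 ≈ 4669.3, ∠ = arctan(4561/1000) ≈ 77.63°
pole (s+429): 429 + j4561 → |·| = √(429²+4561²) = √20986762 ≈ 4581.1, ∠ = arctan(4561/429) ≈ 84.63°
pole (s+939): 939 + j4561 → |·| = √(939²+4561²) = √21684442 ≈ 4656.7, ∠ = arctan(4561/939) ≈ 78.37°
|L| = 1 · 4669.3 / 2.1333e+07 ≈ 0.00021888
Gain = 20 log₁₀(0.00021888) ≈ -73.20 dB
∠L = 77.63° − 163.00° = -85.37°

-73.2 dB, -85.4°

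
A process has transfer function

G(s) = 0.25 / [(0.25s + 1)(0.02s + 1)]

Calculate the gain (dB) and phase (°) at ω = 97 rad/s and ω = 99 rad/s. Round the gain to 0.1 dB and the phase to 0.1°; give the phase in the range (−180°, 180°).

ω = 97: -46.5 dB, -150.4°; ω = 99: -46.8 dB, -150.9°

At ω = 97 rad/s:
pole (1 + j97·0.25) = 1 + j24.25 → |·| ≈ 24.271, ∠ ≈ 87.64°
pole (1 + j97·0.02) = 1 + j1.94 → |·| ≈ 2.1826, ∠ ≈ 62.73°
|G| = 0.25 · 1 / (24.271 · 2.1826) ≈ 0.0047193
Gain = 20 log₁₀(0.0047193) ≈ -46.52 dB
∠G = (0°) − (87.64° + 62.73°) = -150.37°

At ω = 99 rad/s:
pole (1 + j99·0.25) = 1 + j24.75 → |·| ≈ 24.77, ∠ ≈ 87.69°
pole (1 + j99·0.02) = 1 + j1.98 → |·| ≈ 2.2182, ∠ ≈ 63.20°
|G| = 0.25 · 1 / (24.77 · 2.2182) ≈ 0.00455
Gain = 20 log₁₀(0.00455) ≈ -46.84 dB
∠G = (0°) − (87.69° + 63.20°) = -150.89°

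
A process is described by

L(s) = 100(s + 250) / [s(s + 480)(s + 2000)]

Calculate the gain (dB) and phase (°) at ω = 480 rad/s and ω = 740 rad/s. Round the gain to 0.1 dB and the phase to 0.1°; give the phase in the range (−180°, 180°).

ω = 480: -81.9 dB, -86.0°; ω = 740: -85.0 dB, -96.0°

At s = jω = j480:
zero (s+250): 250 + j480 → |·| = √(250²+480²) = √292900 ≈ 541.2, ∠ = arctan(480/250) ≈ 62.49°
pole (s+480): 480 + j480 → |·| = √(480²+480²) = √460800 ≈ 678.82, ∠ = arctan(480/480) ≈ 45.00°
pole (s+2000): 2000 + j480 → |·| = √(2000²+480²) = √4230400 ≈ 2056.8, ∠ = arctan(480/2000) ≈ 13.50°
pole at origin: |s| = 480, ∠ = 90.00° (in denominator)
|L| = 100 · 541.2 / 6.7017e+08 ≈ 8.0756e-05
Gain = 20 log₁₀(8.0756e-05) ≈ -81.86 dB
∠L = 62.49° − 148.50° = -86.01°

At s = jω = j740:
zero (s+250): 250 + j740 → |·| = √(250²+740²) = √610100 ≈ 781.09, ∠ = arctan(740/250) ≈ 71.33°
pole (s+480): 480 + j740 → |·| = √(480²+740²) = √778000 ≈ 882.04, ∠ = arctan(740/480) ≈ 57.03°
pole (s+2000): 2000 + j740 → |·| = √(2000²+740²) = √4547600 ≈ 2132.5, ∠ = arctan(740/2000) ≈ 20.30°
pole at origin: |s| = 740, ∠ = 90.00° (in denominator)
|L| = 100 · 781.09 / 1.3919e+09 ≈ 5.6117e-05
Gain = 20 log₁₀(5.6117e-05) ≈ -85.02 dB
∠L = 71.33° − 167.33° = -96.00°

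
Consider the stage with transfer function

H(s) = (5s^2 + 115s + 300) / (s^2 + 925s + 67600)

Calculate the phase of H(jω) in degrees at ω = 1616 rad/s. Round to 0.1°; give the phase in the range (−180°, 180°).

29.6°

Substitute s = j1616:
Numerator: 5(j1616)^2 + 115(j1616) + 300 = -13056980 + j185840
Denominator: (j1616)^2 + 925(j1616) + 67600 = -2543856 + j1494800
|N| = √(13056980² + 185840²) ≈ 1.3058e+07, ∠N ≈ 179.18°
|D| = √(2543856² + 1494800²) ≈ 2.9505e+06, ∠D ≈ 149.56°
∠H = 179.18° − 149.56° = 29.62°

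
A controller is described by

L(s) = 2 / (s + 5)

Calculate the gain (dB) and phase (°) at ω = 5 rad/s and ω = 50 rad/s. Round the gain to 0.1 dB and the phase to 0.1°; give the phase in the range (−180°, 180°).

ω = 5: -11.0 dB, -45.0°; ω = 50: -28.0 dB, -84.3°

Substitute s = j5:
Numerator: 2 = 2 + j0
Denominator: (j5) + 5 = 5 + j5
|N| = √(2² + 0²) ≈ 2, ∠N ≈ 0.00°
|D| = √(5² + 5²) ≈ 7.0711, ∠D ≈ 45.00°
|L| = 2 / 7.0711 ≈ 0.28284
Gain = 20 log₁₀(0.28284) ≈ -10.97 dB
∠L = 0.00° − 45.00° = -45.00°

Substitute s = j50:
Numerator: 2 = 2 + j0
Denominator: (j50) + 5 = 5 + j50
|N| = √(2² + 0²) ≈ 2, ∠N ≈ 0.00°
|D| = √(5² + 50²) ≈ 50.249, ∠D ≈ 84.29°
|L| = 2 / 50.249 ≈ 0.039802
Gain = 20 log₁₀(0.039802) ≈ -28.00 dB
∠L = 0.00° − 84.29° = -84.29°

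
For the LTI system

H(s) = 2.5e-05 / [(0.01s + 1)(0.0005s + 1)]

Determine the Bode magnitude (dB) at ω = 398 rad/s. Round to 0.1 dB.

At ω = 398 rad/s:
pole (1 + j398·0.01) = 1 + j3.98 → |·| ≈ 4.1037, ∠ ≈ 75.90°
pole (1 + j398·0.0005) = 1 + j0.199 → |·| ≈ 1.0196, ∠ ≈ 11.25°
|H| = 2.5e-05 · 1 / (4.1037 · 1.0196) ≈ 5.975e-06
Gain = 20 log₁₀(5.975e-06) ≈ -104.47 dB

-104.5 dB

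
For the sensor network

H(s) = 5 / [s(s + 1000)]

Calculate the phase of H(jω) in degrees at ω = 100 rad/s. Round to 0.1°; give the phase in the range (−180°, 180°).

-95.7°

At s = jω = j100:
pole (s+1000): 1000 + j100 → |·| = √(1000²+100²) = √1010000 ≈ 1005, ∠ = arctan(100/1000) ≈ 5.71°
pole at origin: |s| = 100, ∠ = 90.00° (in denominator)
∠H = 0.00° − 95.71° = -95.71°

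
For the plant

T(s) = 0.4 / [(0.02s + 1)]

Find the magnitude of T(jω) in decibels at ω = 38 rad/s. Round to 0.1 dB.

At ω = 38 rad/s:
pole (1 + j38·0.02) = 1 + j0.76 → |·| ≈ 1.256, ∠ ≈ 37.23°
|T| = 0.4 · 1 / (1.256) ≈ 0.31847
Gain = 20 log₁₀(0.31847) ≈ -9.94 dB

-9.9 dB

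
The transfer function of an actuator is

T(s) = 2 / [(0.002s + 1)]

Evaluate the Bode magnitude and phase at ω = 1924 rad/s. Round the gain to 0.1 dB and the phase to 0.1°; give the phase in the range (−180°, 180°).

-6.0 dB, -75.4°

At ω = 1924 rad/s:
pole (1 + j1924·0.002) = 1 + j3.848 → |·| ≈ 3.9758, ∠ ≈ 75.43°
|T| = 2 · 1 / (3.9758) ≈ 0.50304
Gain = 20 log₁₀(0.50304) ≈ -5.97 dB
∠T = (0°) − (75.43°) = -75.43°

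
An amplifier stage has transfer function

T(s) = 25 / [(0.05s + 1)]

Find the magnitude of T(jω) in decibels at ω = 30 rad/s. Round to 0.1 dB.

At ω = 30 rad/s:
pole (1 + j30·0.05) = 1 + j1.5 → |·| ≈ 1.8028, ∠ ≈ 56.31°
|T| = 25 · 1 / (1.8028) ≈ 13.867
Gain = 20 log₁₀(13.867) ≈ 22.84 dB

22.8 dB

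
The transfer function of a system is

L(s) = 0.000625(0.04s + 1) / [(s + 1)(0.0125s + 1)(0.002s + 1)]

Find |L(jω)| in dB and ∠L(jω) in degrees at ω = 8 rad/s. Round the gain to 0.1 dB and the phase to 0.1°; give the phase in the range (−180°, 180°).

-81.8 dB, -71.8°

At ω = 8 rad/s:
zero (1 + j8·0.04) = 1 + j0.32 → |·| ≈ 1.05, ∠ ≈ 17.74°
pole (1 + j8·1) = 1 + j8 → |·| ≈ 8.0623, ∠ ≈ 82.87°
pole (1 + j8·0.0125) = 1 + j0.1 → |·| ≈ 1.005, ∠ ≈ 5.71°
pole (1 + j8·0.002) = 1 + j0.016 → |·| ≈ 1.0001, ∠ ≈ 0.92°
|L| = 0.000625 · 1.05 / (8.0623 · 1.005 · 1.0001) ≈ 8.0984e-05
Gain = 20 log₁₀(8.0984e-05) ≈ -81.83 dB
∠L = (17.74°) − (82.87° + 5.71° + 0.92°) = -71.76°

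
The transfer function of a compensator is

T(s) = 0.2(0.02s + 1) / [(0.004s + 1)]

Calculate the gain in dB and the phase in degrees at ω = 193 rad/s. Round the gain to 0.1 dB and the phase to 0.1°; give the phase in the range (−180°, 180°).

-4.0 dB, 37.8°

At ω = 193 rad/s:
zero (1 + j193·0.02) = 1 + j3.86 → |·| ≈ 3.9874, ∠ ≈ 75.48°
pole (1 + j193·0.004) = 1 + j0.772 → |·| ≈ 1.2633, ∠ ≈ 37.67°
|T| = 0.2 · 3.9874 / (1.2633) ≈ 0.63127
Gain = 20 log₁₀(0.63127) ≈ -4.00 dB
∠T = (75.48°) − (37.67°) = 37.81°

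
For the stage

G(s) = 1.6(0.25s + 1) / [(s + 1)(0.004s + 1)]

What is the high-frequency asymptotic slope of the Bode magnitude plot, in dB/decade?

Each pole contributes −20 dB/decade at high frequency; each zero contributes +20 dB/decade.
Net: 1 zero(s) − 2 pole(s) → -20 dB/decade.

-20 dB/decade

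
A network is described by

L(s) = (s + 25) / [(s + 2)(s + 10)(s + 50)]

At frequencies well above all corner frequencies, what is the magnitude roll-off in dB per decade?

Each pole contributes −20 dB/decade at high frequency; each zero contributes +20 dB/decade.
Net: 1 zero(s) − 3 pole(s) → -40 dB/decade.

-40 dB/decade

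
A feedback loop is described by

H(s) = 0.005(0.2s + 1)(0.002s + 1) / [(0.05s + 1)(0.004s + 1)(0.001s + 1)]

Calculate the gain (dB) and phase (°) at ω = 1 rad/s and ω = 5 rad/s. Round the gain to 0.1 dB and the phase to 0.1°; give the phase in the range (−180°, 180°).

At ω = 1 rad/s:
zero (1 + j1·0.2) = 1 + j0.2 → |·| ≈ 1.0198, ∠ ≈ 11.31°
zero (1 + j1·0.002) = 1 + j0.002 → |·| ≈ 1, ∠ ≈ 0.11°
pole (1 + j1·0.05) = 1 + j0.05 → |·| ≈ 1.0012, ∠ ≈ 2.86°
pole (1 + j1·0.004) = 1 + j0.004 → |·| ≈ 1, ∠ ≈ 0.23°
pole (1 + j1·0.001) = 1 + j0.001 → |·| ≈ 1, ∠ ≈ 0.06°
|H| = 0.005 · 1.0198 · 1 / (1.0012 · 1 · 1) ≈ 0.0050929
Gain = 20 log₁₀(0.0050929) ≈ -45.86 dB
∠H = (11.31° + 0.11°) − (2.86° + 0.23° + 0.06°) = 8.27°

At ω = 5 rad/s:
zero (1 + j5·0.2) = 1 + j1 → |·| ≈ 1.4142, ∠ ≈ 45.00°
zero (1 + j5·0.002) = 1 + j0.01 → |·| ≈ 1, ∠ ≈ 0.57°
pole (1 + j5·0.05) = 1 + j0.25 → |·| ≈ 1.0308, ∠ ≈ 14.04°
pole (1 + j5·0.004) = 1 + j0.02 → |·| ≈ 1.0002, ∠ ≈ 1.15°
pole (1 + j5·0.001) = 1 + j0.005 → |·| ≈ 1, ∠ ≈ 0.29°
|H| = 0.005 · 1.4142 · 1 / (1.0308 · 1.0002 · 1) ≈ 0.0068583
Gain = 20 log₁₀(0.0068583) ≈ -43.28 dB
∠H = (45.00° + 0.57°) − (14.04° + 1.15° + 0.29°) = 30.09°

ω = 1: -45.9 dB, 8.3°; ω = 5: -43.3 dB, 30.1°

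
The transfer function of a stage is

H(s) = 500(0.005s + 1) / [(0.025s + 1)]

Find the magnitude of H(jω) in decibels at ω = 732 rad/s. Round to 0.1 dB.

At ω = 732 rad/s:
zero (1 + j732·0.005) = 1 + j3.66 → |·| ≈ 3.7942, ∠ ≈ 74.72°
pole (1 + j732·0.025) = 1 + j18.3 → |·| ≈ 18.327, ∠ ≈ 86.87°
|H| = 500 · 3.7942 / (18.327) ≈ 103.51
Gain = 20 log₁₀(103.51) ≈ 40.30 dB

40.3 dB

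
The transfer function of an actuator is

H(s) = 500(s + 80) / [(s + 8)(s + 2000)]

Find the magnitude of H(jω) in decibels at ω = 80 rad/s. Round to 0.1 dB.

At s = jω = j80:
zero (s+80): 80 + j80 → |·| = √(80²+80²) = √12800 ≈ 113.14, ∠ = arctan(80/80) ≈ 45.00°
pole (s+8): 8 + j80 → |·| = √(8²+80²) = √6464 ≈ 80.399, ∠ = arctan(80/8) ≈ 84.29°
pole (s+2000): 2000 + j80 → |·| = √(2000²+80²) = √4006400 ≈ 2001.6, ∠ = arctan(80/2000) ≈ 2.29°
|H| = 500 · 113.14 / 1.6093e+05 ≈ 0.35152
Gain = 20 log₁₀(0.35152) ≈ -9.08 dB

-9.1 dB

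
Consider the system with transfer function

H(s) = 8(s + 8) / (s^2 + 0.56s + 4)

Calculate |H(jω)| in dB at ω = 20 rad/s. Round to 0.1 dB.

At s = jω = j20:
zero (s+8): 8 + j20 → |·| = √(8²+20²) = √464 ≈ 21.541, ∠ = arctan(20/8) ≈ 68.20°
quadratic: (j20)² + 0.56·j20 + 4 = -396 + j11.2 → |·| ≈ 396.16, ∠ ≈ 178.38°
|H| = 8 · 21.541 / 396.16 ≈ 0.435
Gain = 20 log₁₀(0.435) ≈ -7.23 dB

-7.2 dB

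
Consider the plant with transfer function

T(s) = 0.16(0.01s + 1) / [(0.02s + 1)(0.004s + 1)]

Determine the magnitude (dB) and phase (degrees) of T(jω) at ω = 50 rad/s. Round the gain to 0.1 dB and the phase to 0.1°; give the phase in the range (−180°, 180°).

At ω = 50 rad/s:
zero (1 + j50·0.01) = 1 + j0.5 → |·| ≈ 1.118, ∠ ≈ 26.57°
pole (1 + j50·0.02) = 1 + j1 → |·| ≈ 1.4142, ∠ ≈ 45.00°
pole (1 + j50·0.004) = 1 + j0.2 → |·| ≈ 1.0198, ∠ ≈ 11.31°
|T| = 0.16 · 1.118 / (1.4142 · 1.0198) ≈ 0.12403
Gain = 20 log₁₀(0.12403) ≈ -18.13 dB
∠T = (26.57°) − (45.00° + 11.31°) = -29.74°

-18.1 dB, -29.7°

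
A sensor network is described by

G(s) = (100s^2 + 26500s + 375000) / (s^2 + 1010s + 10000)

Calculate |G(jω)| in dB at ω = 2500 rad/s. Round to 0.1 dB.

Substitute s = j2500:
Numerator: 100(j2500)^2 + 26500(j2500) + 375000 = -624625000 + j66250000
Denominator: (j2500)^2 + 1010(j2500) + 10000 = -6240000 + j2525000
|N| = √(624625000² + 66250000²) ≈ 6.2813e+08, ∠N ≈ 173.95°
|D| = √(6240000² + 2525000²) ≈ 6.7315e+06, ∠D ≈ 157.97°
|G| = 6.2813e+08 / 6.7315e+06 ≈ 93.312
Gain = 20 log₁₀(93.312) ≈ 39.40 dB

39.4 dB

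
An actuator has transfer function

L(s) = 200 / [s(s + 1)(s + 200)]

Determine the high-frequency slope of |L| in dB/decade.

-60 dB/decade

Each pole contributes −20 dB/decade at high frequency; each zero contributes +20 dB/decade.
Net: 0 zero(s) − 3 pole(s) → -60 dB/decade.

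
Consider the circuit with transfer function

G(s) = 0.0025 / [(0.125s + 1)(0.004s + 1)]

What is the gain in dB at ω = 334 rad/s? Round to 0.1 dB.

-88.9 dB

At ω = 334 rad/s:
pole (1 + j334·0.125) = 1 + j41.75 → |·| ≈ 41.762, ∠ ≈ 88.63°
pole (1 + j334·0.004) = 1 + j1.336 → |·| ≈ 1.6688, ∠ ≈ 53.19°
|G| = 0.0025 · 1 / (41.762 · 1.6688) ≈ 3.5872e-05
Gain = 20 log₁₀(3.5872e-05) ≈ -88.90 dB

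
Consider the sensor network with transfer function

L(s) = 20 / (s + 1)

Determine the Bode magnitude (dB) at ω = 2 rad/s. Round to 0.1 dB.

At s = jω = j2:
pole (s+1): 1 + j2 → |·| = √(1²+2²) = √5 ≈ 2.2361, ∠ = arctan(2/1) ≈ 63.43°
|L| = 20 / 2.2361 ≈ 8.9441
Gain = 20 log₁₀(8.9441) ≈ 19.03 dB

19.0 dB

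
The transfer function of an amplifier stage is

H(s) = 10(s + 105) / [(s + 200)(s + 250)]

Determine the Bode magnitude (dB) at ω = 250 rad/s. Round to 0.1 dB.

At s = jω = j250:
zero (s+105): 105 + j250 → |·| = √(105²+250²) = √73525 ≈ 271.15, ∠ = arctan(250/105) ≈ 67.22°
pole (s+200): 200 + j250 → |·| = √(200²+250²) = √102500 ≈ 320.16, ∠ = arctan(250/200) ≈ 51.34°
pole (s+250): 250 + j250 → |·| = √(250²+250²) = √125000 ≈ 353.55, ∠ = arctan(250/250) ≈ 45.00°
|H| = 10 · 271.15 / 1.1319e+05 ≈ 0.023955
Gain = 20 log₁₀(0.023955) ≈ -32.41 dB

-32.4 dB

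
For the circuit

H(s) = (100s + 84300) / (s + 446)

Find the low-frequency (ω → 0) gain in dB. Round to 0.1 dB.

H(0) = 84300 / 446 ≈ 189.01
20 log₁₀(189.01) ≈ 45.53 dB

45.5 dB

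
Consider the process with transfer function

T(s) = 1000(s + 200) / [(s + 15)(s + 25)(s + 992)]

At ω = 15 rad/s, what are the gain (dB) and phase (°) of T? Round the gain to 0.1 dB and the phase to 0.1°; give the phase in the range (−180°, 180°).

-9.7 dB, -72.5°

At s = jω = j15:
zero (s+200): 200 + j15 → |·| = √(200²+15²) = √40225 ≈ 200.56, ∠ = arctan(15/200) ≈ 4.29°
pole (s+15): 15 + j15 → |·| = √(15²+15²) = √450 ≈ 21.213, ∠ = arctan(15/15) ≈ 45.00°
pole (s+25): 25 + j15 → |·| = √(25²+15²) = √850 ≈ 29.155, ∠ = arctan(15/25) ≈ 30.96°
pole (s+992): 992 + j15 → |·| = √(992²+15²) = √984289 ≈ 992.11, ∠ = arctan(15/992) ≈ 0.87°
|T| = 1000 · 200.56 / 6.1359e+05 ≈ 0.32686
Gain = 20 log₁₀(0.32686) ≈ -9.71 dB
∠T = 4.29° − 76.83° = -72.54°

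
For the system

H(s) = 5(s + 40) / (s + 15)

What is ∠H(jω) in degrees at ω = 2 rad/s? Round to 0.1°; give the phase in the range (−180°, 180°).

At s = jω = j2:
zero (s+40): 40 + j2 → |·| = √(40²+2²) = √1604 ≈ 40.05, ∠ = arctan(2/40) ≈ 2.86°
pole (s+15): 15 + j2 → |·| = √(15²+2²) = √229 ≈ 15.133, ∠ = arctan(2/15) ≈ 7.59°
∠H = 2.86° − 7.59° = -4.73°

-4.7°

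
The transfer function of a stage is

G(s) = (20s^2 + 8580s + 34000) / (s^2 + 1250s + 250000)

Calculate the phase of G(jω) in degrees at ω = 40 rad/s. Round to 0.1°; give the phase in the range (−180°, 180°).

78.3°

Substitute s = j40:
Numerator: 20(j40)^2 + 8580(j40) + 34000 = 2000 + j343200
Denominator: (j40)^2 + 1250(j40) + 250000 = 248400 + j50000
|N| = √(2000² + 343200²) ≈ 3.4321e+05, ∠N ≈ 89.67°
|D| = √(248400² + 50000²) ≈ 2.5338e+05, ∠D ≈ 11.38°
∠G = 89.67° − 11.38° = 78.29°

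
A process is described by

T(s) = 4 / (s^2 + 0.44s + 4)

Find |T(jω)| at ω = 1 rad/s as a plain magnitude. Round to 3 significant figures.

1.32

At s = jω = j1:
quadratic: (j1)² + 0.44·j1 + 4 = 3 + j0.44 → |·| ≈ 3.0321, ∠ ≈ 8.34°
|T| = 4 / 3.0321 ≈ 1.3192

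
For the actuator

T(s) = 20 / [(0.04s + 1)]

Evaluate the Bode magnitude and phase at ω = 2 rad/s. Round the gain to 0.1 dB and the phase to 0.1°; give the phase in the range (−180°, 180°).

At ω = 2 rad/s:
pole (1 + j2·0.04) = 1 + j0.08 → |·| ≈ 1.0032, ∠ ≈ 4.57°
|T| = 20 · 1 / (1.0032) ≈ 19.936
Gain = 20 log₁₀(19.936) ≈ 25.99 dB
∠T = (0°) − (4.57°) = -4.57°

26.0 dB, -4.6°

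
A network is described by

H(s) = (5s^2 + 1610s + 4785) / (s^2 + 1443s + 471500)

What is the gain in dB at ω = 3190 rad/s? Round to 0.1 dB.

Substitute s = j3190:
Numerator: 5(j3190)^2 + 1610(j3190) + 4785 = -50875715 + j5135900
Denominator: (j3190)^2 + 1443(j3190) + 471500 = -9704600 + j4603170
|N| = √(50875715² + 5135900²) ≈ 5.1134e+07, ∠N ≈ 174.24°
|D| = √(9704600² + 4603170²) ≈ 1.0741e+07, ∠D ≈ 154.62°
|H| = 5.1134e+07 / 1.0741e+07 ≈ 4.7606
Gain = 20 log₁₀(4.7606) ≈ 13.55 dB

13.6 dB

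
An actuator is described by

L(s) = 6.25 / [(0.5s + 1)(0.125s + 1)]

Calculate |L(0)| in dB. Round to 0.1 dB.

L(0) = 6.25 · 1 / 1 = 6.25
20 log₁₀(6.25) ≈ 15.92 dB

15.9 dB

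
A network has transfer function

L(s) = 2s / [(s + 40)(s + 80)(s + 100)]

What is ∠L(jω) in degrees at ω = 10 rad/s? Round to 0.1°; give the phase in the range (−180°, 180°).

At s = jω = j10:
zero at origin: s = j10 → |·| = 10, ∠ = 90.00°
pole (s+40): 40 + j10 → |·| = √(40²+10²) = √1700 ≈ 41.231, ∠ = arctan(10/40) ≈ 14.04°
pole (s+80): 80 + j10 → |·| = √(80²+10²) = √6500 ≈ 80.623, ∠ = arctan(10/80) ≈ 7.13°
pole (s+100): 100 + j10 → |·| = √(100²+10²) = √10100 ≈ 100.5, ∠ = arctan(10/100) ≈ 5.71°
∠L = 90.00° − 26.88° = 63.12°

63.1°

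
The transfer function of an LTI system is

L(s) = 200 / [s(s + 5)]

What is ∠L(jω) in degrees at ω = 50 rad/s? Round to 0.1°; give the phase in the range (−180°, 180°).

At s = jω = j50:
pole (s+5): 5 + j50 → |·| = √(5²+50²) = √2525 ≈ 50.249, ∠ = arctan(50/5) ≈ 84.29°
pole at origin: |s| = 50, ∠ = 90.00° (in denominator)
∠L = 0.00° − 174.29° = -174.29°

-174.3°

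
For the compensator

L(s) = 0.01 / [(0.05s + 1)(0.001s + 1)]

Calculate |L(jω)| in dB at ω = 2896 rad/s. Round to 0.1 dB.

At ω = 2896 rad/s:
pole (1 + j2896·0.05) = 1 + j144.8 → |·| ≈ 144.8, ∠ ≈ 89.60°
pole (1 + j2896·0.001) = 1 + j2.896 → |·| ≈ 3.0638, ∠ ≈ 70.95°
|L| = 0.01 · 1 / (144.8 · 3.0638) ≈ 2.2541e-05
Gain = 20 log₁₀(2.2541e-05) ≈ -92.94 dB

-92.9 dB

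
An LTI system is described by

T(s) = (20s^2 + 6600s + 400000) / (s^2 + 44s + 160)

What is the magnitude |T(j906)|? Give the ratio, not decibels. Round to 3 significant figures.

20.8

Substitute s = j906:
Numerator: 20(j906)^2 + 6600(j906) + 400000 = -16016720 + j5979600
Denominator: (j906)^2 + 44(j906) + 160 = -820676 + j39864
|N| = √(16016720² + 5979600²) ≈ 1.7097e+07, ∠N ≈ 159.53°
|D| = √(820676² + 39864²) ≈ 8.2164e+05, ∠D ≈ 177.22°
|T| = 1.7097e+07 / 8.2164e+05 ≈ 20.808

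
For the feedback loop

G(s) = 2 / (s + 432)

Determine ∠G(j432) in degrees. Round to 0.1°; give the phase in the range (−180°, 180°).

-45.0°

At s = jω = j432:
pole (s+432): 432 + j432 → |·| = √(432²+432²) = √373248 ≈ 610.94, ∠ = arctan(432/432) ≈ 45.00°
∠G = 0.00° − 45.00° = -45.00°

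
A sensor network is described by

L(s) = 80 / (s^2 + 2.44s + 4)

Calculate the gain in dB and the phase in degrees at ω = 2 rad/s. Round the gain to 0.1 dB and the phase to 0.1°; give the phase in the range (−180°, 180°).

24.3 dB, -90.0°

At s = jω = j2:
quadratic: (j2)² + 2.44·j2 + 4 = 0 + j4.88 → |·| ≈ 4.88, ∠ ≈ 90.00°
|L| = 80 / 4.88 ≈ 16.393
Gain = 20 log₁₀(16.393) ≈ 24.29 dB
∠L = 0.00° − 90.00° = -90.00°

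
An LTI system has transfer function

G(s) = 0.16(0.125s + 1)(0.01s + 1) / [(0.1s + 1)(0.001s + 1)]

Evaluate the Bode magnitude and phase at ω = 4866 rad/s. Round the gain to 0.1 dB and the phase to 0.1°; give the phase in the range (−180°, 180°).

At ω = 4866 rad/s:
zero (1 + j4866·0.125) = 1 + j608.25 → |·| ≈ 608.25, ∠ ≈ 89.91°
zero (1 + j4866·0.01) = 1 + j48.66 → |·| ≈ 48.67, ∠ ≈ 88.82°
pole (1 + j4866·0.1) = 1 + j486.6 → |·| ≈ 486.6, ∠ ≈ 89.88°
pole (1 + j4866·0.001) = 1 + j4.866 → |·| ≈ 4.9677, ∠ ≈ 78.39°
|G| = 0.16 · 608.25 · 48.67 / (486.6 · 4.9677) ≈ 1.9595
Gain = 20 log₁₀(1.9595) ≈ 5.84 dB
∠G = (89.91° + 88.82°) − (89.88° + 78.39°) = 10.46°

5.8 dB, 10.5°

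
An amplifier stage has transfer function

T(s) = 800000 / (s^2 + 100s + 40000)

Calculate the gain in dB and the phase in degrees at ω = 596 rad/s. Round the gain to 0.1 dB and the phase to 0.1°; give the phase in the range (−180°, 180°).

7.9 dB, -169.3°

At s = jω = j596:
quadratic: (j596)² + 100·j596 + 40000 = -315216 + j59600 → |·| ≈ 3.208e+05, ∠ ≈ 169.29°
|T| = 800000 / 3.208e+05 ≈ 2.4938
Gain = 20 log₁₀(2.4938) ≈ 7.94 dB
∠T = 0.00° − 169.29° = -169.29°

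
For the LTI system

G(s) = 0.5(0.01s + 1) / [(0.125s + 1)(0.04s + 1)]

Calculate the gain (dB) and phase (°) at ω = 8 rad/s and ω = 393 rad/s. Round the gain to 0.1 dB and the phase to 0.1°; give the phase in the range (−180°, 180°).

ω = 8: -9.4 dB, -58.2°; ω = 393: -51.6 dB, -99.5°

At ω = 8 rad/s:
zero (1 + j8·0.01) = 1 + j0.08 → |·| ≈ 1.0032, ∠ ≈ 4.57°
pole (1 + j8·0.125) = 1 + j1 → |·| ≈ 1.4142, ∠ ≈ 45.00°
pole (1 + j8·0.04) = 1 + j0.32 → |·| ≈ 1.05, ∠ ≈ 17.74°
|G| = 0.5 · 1.0032 / (1.4142 · 1.05) ≈ 0.3378
Gain = 20 log₁₀(0.3378) ≈ -9.43 dB
∠G = (4.57°) − (45.00° + 17.74°) = -58.17°

At ω = 393 rad/s:
zero (1 + j393·0.01) = 1 + j3.93 → |·| ≈ 4.0552, ∠ ≈ 75.72°
pole (1 + j393·0.125) = 1 + j49.125 → |·| ≈ 49.135, ∠ ≈ 88.83°
pole (1 + j393·0.04) = 1 + j15.72 → |·| ≈ 15.752, ∠ ≈ 86.36°
|G| = 0.5 · 4.0552 / (49.135 · 15.752) ≈ 0.0026197
Gain = 20 log₁₀(0.0026197) ≈ -51.63 dB
∠G = (75.72°) − (88.83° + 86.36°) = -99.47°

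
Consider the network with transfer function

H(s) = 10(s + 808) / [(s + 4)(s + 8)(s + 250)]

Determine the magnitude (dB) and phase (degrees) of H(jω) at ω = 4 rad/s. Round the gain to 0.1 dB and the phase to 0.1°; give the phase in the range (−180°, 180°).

At s = jω = j4:
zero (s+808): 808 + j4 → |·| = √(808²+4²) = √652880 ≈ 808.01, ∠ = arctan(4/808) ≈ 0.28°
pole (s+4): 4 + j4 → |·| = √(4²+4²) = √32 ≈ 5.6569, ∠ = arctan(4/4) ≈ 45.00°
pole (s+8): 8 + j4 → |·| = √(8²+4²) = √80 ≈ 8.9443, ∠ = arctan(4/8) ≈ 26.57°
pole (s+250): 250 + j4 → |·| = √(250²+4²) = √62516 ≈ 250.03, ∠ = arctan(4/250) ≈ 0.92°
|H| = 10 · 808.01 / 12651 ≈ 0.63869
Gain = 20 log₁₀(0.63869) ≈ -3.89 dB
∠H = 0.28° − 72.49° = -72.21°

-3.9 dB, -72.2°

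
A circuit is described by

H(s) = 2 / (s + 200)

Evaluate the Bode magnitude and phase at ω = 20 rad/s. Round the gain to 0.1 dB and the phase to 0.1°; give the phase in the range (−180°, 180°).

At s = jω = j20:
pole (s+200): 200 + j20 → |·| = √(200²+20²) = √40400 ≈ 201, ∠ = arctan(20/200) ≈ 5.71°
|H| = 2 / 201 ≈ 0.0099502
Gain = 20 log₁₀(0.0099502) ≈ -40.04 dB
∠H = 0.00° − 5.71° = -5.71°

-40.0 dB, -5.7°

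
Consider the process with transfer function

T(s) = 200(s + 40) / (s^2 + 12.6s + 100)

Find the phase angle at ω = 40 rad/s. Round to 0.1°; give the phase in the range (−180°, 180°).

-116.4°

At s = jω = j40:
zero (s+40): 40 + j40 → |·| = √(40²+40²) = √3200 ≈ 56.569, ∠ = arctan(40/40) ≈ 45.00°
quadratic: (j40)² + 12.6·j40 + 100 = -1500 + j504 → |·| ≈ 1582.4, ∠ ≈ 161.43°
∠T = 45.00° − 161.43° = -116.43°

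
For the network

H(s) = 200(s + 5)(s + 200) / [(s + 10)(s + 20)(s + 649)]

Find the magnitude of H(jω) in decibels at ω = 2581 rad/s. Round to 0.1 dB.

-22.5 dB

At s = jω = j2581:
zero (s+5): 5 + j2581 → |·| = √(5²+2581²) = √6661586 ≈ 2581, ∠ = arctan(2581/5) ≈ 89.89°
zero (s+200): 200 + j2581 → |·| = √(200²+2581²) = √6701561 ≈ 2588.7, ∠ = arctan(2581/200) ≈ 85.57°
pole (s+10): 10 + j2581 → |·| = √(10²+2581²) = √6661661 ≈ 2581, ∠ = arctan(2581/10) ≈ 89.78°
pole (s+20): 20 + j2581 → |·| = √(20²+2581²) = √6661961 ≈ 2581.1, ∠ = arctan(2581/20) ≈ 89.56°
pole (s+649): 649 + j2581 → |·| = √(649²+2581²) = √7082762 ≈ 2661.3, ∠ = arctan(2581/649) ≈ 75.89°
|H| = 200 · 6.6814e+06 / 1.7729e+10 ≈ 0.075373
Gain = 20 log₁₀(0.075373) ≈ -22.46 dB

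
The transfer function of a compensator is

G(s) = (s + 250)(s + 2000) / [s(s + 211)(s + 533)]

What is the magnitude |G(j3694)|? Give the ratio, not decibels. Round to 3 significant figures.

0.000305

At s = jω = j3694:
zero (s+250): 250 + j3694 → |·| = √(250²+3694²) = √13708136 ≈ 3702.4, ∠ = arctan(3694/250) ≈ 86.13°
zero (s+2000): 2000 + j3694 → |·| = √(2000²+3694²) = √17645636 ≈ 4200.7, ∠ = arctan(3694/2000) ≈ 61.57°
pole (s+211): 211 + j3694 → |·| = √(211²+3694²) = √13690157 ≈ 3700, ∠ = arctan(3694/211) ≈ 86.73°
pole (s+533): 533 + j3694 → |·| = √(533²+3694²) = √13929725 ≈ 3732.3, ∠ = arctan(3694/533) ≈ 81.79°
pole at origin: |s| = 3694, ∠ = 90.00° (in denominator)
|G| = 1 · 1.5553e+07 / 5.1012e+10 ≈ 0.00030489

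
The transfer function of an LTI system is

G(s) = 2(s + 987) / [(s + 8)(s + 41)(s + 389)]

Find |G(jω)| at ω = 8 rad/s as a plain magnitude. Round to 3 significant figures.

At s = jω = j8:
zero (s+987): 987 + j8 → |·| = √(987²+8²) = √974233 ≈ 987.03, ∠ = arctan(8/987) ≈ 0.46°
pole (s+8): 8 + j8 → |·| = √(8²+8²) = √128 ≈ 11.314, ∠ = arctan(8/8) ≈ 45.00°
pole (s+41): 41 + j8 → |·| = √(41²+8²) = √1745 ≈ 41.773, ∠ = arctan(8/41) ≈ 11.04°
pole (s+389): 389 + j8 → |·| = √(389²+8²) = √151385 ≈ 389.08, ∠ = arctan(8/389) ≈ 1.18°
|G| = 2 · 987.03 / 1.8389e+05 ≈ 0.010735

0.0107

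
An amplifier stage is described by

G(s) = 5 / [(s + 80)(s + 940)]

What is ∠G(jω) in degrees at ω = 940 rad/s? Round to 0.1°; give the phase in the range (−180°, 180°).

-130.1°

At s = jω = j940:
pole (s+80): 80 + j940 → |·| = √(80²+940²) = √890000 ≈ 943.4, ∠ = arctan(940/80) ≈ 85.14°
pole (s+940): 940 + j940 → |·| = √(940²+940²) = √1767200 ≈ 1329.4, ∠ = arctan(940/940) ≈ 45.00°
∠G = 0.00° − 130.14° = -130.14°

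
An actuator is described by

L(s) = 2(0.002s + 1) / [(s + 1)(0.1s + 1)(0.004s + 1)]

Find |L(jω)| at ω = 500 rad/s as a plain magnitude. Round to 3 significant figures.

At ω = 500 rad/s:
zero (1 + j500·0.002) = 1 + j1 → |·| ≈ 1.4142, ∠ ≈ 45.00°
pole (1 + j500·1) = 1 + j500 → |·| ≈ 500, ∠ ≈ 89.89°
pole (1 + j500·0.1) = 1 + j50 → |·| ≈ 50.01, ∠ ≈ 88.85°
pole (1 + j500·0.004) = 1 + j2 → |·| ≈ 2.2361, ∠ ≈ 63.43°
|L| = 2 · 1.4142 / (500 · 50.01 · 2.2361) ≈ 5.0585e-05

5.06e-05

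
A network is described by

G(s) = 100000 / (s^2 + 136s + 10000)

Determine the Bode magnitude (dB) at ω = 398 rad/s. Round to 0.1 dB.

At s = jω = j398:
quadratic: (j398)² + 136·j398 + 10000 = -148404 + j54128 → |·| ≈ 1.5797e+05, ∠ ≈ 159.96°
|G| = 100000 / 1.5797e+05 ≈ 0.63303
Gain = 20 log₁₀(0.63303) ≈ -3.97 dB

-4.0 dB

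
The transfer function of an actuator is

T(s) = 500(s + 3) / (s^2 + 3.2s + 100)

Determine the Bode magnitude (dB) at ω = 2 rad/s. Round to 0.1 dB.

At s = jω = j2:
zero (s+3): 3 + j2 → |·| = √(3²+2²) = √13 ≈ 3.6056, ∠ = arctan(2/3) ≈ 33.69°
quadratic: (j2)² + 3.2·j2 + 100 = 96 + j6.4 → |·| ≈ 96.213, ∠ ≈ 3.81°
|T| = 500 · 3.6056 / 96.213 ≈ 18.738
Gain = 20 log₁₀(18.738) ≈ 25.45 dB

25.5 dB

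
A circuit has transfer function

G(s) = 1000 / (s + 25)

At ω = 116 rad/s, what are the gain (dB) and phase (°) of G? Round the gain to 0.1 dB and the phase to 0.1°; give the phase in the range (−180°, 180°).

18.5 dB, -77.8°

At s = jω = j116:
pole (s+25): 25 + j116 → |·| = √(25²+116²) = √14081 ≈ 118.66, ∠ = arctan(116/25) ≈ 77.84°
|G| = 1000 / 118.66 ≈ 8.4274
Gain = 20 log₁₀(8.4274) ≈ 18.51 dB
∠G = 0.00° − 77.84° = -77.84°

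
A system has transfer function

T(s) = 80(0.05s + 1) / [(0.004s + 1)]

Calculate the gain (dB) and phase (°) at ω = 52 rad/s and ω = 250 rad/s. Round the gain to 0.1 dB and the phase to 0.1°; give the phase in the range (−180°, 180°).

At ω = 52 rad/s:
zero (1 + j52·0.05) = 1 + j2.6 → |·| ≈ 2.7857, ∠ ≈ 68.96°
pole (1 + j52·0.004) = 1 + j0.208 → |·| ≈ 1.0214, ∠ ≈ 11.75°
|T| = 80 · 2.7857 / (1.0214) ≈ 218.19
Gain = 20 log₁₀(218.19) ≈ 46.78 dB
∠T = (68.96°) − (11.75°) = 57.21°

At ω = 250 rad/s:
zero (1 + j250·0.05) = 1 + j12.5 → |·| ≈ 12.54, ∠ ≈ 85.43°
pole (1 + j250·0.004) = 1 + j1 → |·| ≈ 1.4142, ∠ ≈ 45.00°
|T| = 80 · 12.54 / (1.4142) ≈ 709.38
Gain = 20 log₁₀(709.38) ≈ 57.02 dB
∠T = (85.43°) − (45.00°) = 40.43°

ω = 52: 46.8 dB, 57.2°; ω = 250: 57.0 dB, 40.4°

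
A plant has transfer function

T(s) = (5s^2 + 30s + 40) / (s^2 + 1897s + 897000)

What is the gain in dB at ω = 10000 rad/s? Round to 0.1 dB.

Substitute s = j10000:
Numerator: 5(j10000)^2 + 30(j10000) + 40 = -499999960 + j300000
Denominator: (j10000)^2 + 1897(j10000) + 897000 = -99103000 + j18970000
|N| = √(499999960² + 300000²) ≈ 5e+08, ∠N ≈ 179.97°
|D| = √(99103000² + 18970000²) ≈ 1.009e+08, ∠D ≈ 169.16°
|T| = 5e+08 / 1.009e+08 ≈ 4.9554
Gain = 20 log₁₀(4.9554) ≈ 13.90 dB

13.9 dB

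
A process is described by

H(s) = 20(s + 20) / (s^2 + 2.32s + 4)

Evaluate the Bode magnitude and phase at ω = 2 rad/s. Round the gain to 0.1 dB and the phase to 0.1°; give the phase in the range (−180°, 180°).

At s = jω = j2:
zero (s+20): 20 + j2 → |·| = √(20²+2²) = √404 ≈ 20.1, ∠ = arctan(2/20) ≈ 5.71°
quadratic: (j2)² + 2.32·j2 + 4 = 0 + j4.64 → |·| ≈ 4.64, ∠ ≈ 90.00°
|H| = 20 · 20.1 / 4.64 ≈ 86.638
Gain = 20 log₁₀(86.638) ≈ 38.75 dB
∠H = 5.71° − 90.00° = -84.29°

38.8 dB, -84.3°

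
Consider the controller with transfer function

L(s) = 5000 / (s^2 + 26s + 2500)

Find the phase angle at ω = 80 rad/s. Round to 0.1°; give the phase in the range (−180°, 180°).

-151.9°

At s = jω = j80:
quadratic: (j80)² + 26·j80 + 2500 = -3900 + j2080 → |·| ≈ 4420, ∠ ≈ 151.93°
∠L = 0.00° − 151.93° = -151.93°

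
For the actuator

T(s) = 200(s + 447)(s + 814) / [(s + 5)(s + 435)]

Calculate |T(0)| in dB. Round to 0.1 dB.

T(0) = 200·447·814 / (5·435) ≈ 33458
20 log₁₀(33458) ≈ 90.49 dB

90.5 dB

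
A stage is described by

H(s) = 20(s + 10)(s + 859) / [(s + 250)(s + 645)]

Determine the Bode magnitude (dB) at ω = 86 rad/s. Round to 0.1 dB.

At s = jω = j86:
zero (s+10): 10 + j86 → |·| = √(10²+86²) = √7496 ≈ 86.579, ∠ = arctan(86/10) ≈ 83.37°
zero (s+859): 859 + j86 → |·| = √(859²+86²) = √745277 ≈ 863.29, ∠ = arctan(86/859) ≈ 5.72°
pole (s+250): 250 + j86 → |·| = √(250²+86²) = √69896 ≈ 264.38, ∠ = arctan(86/250) ≈ 18.98°
pole (s+645): 645 + j86 → |·| = √(645²+86²) = √423421 ≈ 650.71, ∠ = arctan(86/645) ≈ 7.59°
|H| = 20 · 74743 / 1.7203e+05 ≈ 8.6895
Gain = 20 log₁₀(8.6895) ≈ 18.78 dB

18.8 dB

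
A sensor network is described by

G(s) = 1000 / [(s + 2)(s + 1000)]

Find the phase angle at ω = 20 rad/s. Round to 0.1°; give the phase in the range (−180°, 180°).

At s = jω = j20:
pole (s+2): 2 + j20 → |·| = √(2²+20²) = √404 ≈ 20.1, ∠ = arctan(20/2) ≈ 84.29°
pole (s+1000): 1000 + j20 → |·| = √(1000²+20²) = √1000400 ≈ 1000.2, ∠ = arctan(20/1000) ≈ 1.15°
∠G = 0.00° − 85.44° = -85.44°

-85.4°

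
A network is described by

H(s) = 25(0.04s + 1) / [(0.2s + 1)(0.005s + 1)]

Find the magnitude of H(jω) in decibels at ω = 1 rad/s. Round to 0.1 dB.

27.8 dB

At ω = 1 rad/s:
zero (1 + j1·0.04) = 1 + j0.04 → |·| ≈ 1.0008, ∠ ≈ 2.29°
pole (1 + j1·0.2) = 1 + j0.2 → |·| ≈ 1.0198, ∠ ≈ 11.31°
pole (1 + j1·0.005) = 1 + j0.005 → |·| ≈ 1, ∠ ≈ 0.29°
|H| = 25 · 1.0008 / (1.0198 · 1) ≈ 24.534
Gain = 20 log₁₀(24.534) ≈ 27.80 dB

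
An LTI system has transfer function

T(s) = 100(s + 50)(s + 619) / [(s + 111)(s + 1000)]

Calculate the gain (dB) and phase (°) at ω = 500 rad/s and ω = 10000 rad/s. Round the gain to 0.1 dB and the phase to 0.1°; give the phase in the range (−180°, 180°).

At s = jω = j500:
zero (s+50): 50 + j500 → |·| = √(50²+500²) = √252500 ≈ 502.49, ∠ = arctan(500/50) ≈ 84.29°
zero (s+619): 619 + j500 → |·| = √(619²+500²) = √633161 ≈ 795.71, ∠ = arctan(500/619) ≈ 38.93°
pole (s+111): 111 + j500 → |·| = √(111²+500²) = √262321 ≈ 512.17, ∠ = arctan(500/111) ≈ 77.48°
pole (s+1000): 1000 + j500 → |·| = √(1000²+500²) = √1250000 ≈ 1118, ∠ = arctan(500/1000) ≈ 26.57°
|T| = 100 · 3.9984e+05 / 5.7261e+05 ≈ 69.828
Gain = 20 log₁₀(69.828) ≈ 36.88 dB
∠T = 123.22° − 104.05° = 19.17°

At s = jω = j10000:
zero (s+50): 50 + j10000 → |·| = √(50²+10000²) = √100002500 ≈ 10000, ∠ = arctan(10000/50) ≈ 89.71°
zero (s+619): 619 + j10000 → |·| = √(619²+10000²) = √100383161 ≈ 10019, ∠ = arctan(10000/619) ≈ 86.46°
pole (s+111): 111 + j10000 → |·| = √(111²+10000²) = √100012321 ≈ 10001, ∠ = arctan(10000/111) ≈ 89.36°
pole (s+1000): 1000 + j10000 → |·| = √(1000²+10000²) = √101000000 ≈ 10050, ∠ = arctan(10000/1000) ≈ 84.29°
|T| = 100 · 1.0019e+08 / 1.0051e+08 ≈ 99.682
Gain = 20 log₁₀(99.682) ≈ 39.97 dB
∠T = 176.17° − 173.65° = 2.52°

ω = 500: 36.9 dB, 19.2°; ω = 10000: 40.0 dB, 2.5°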